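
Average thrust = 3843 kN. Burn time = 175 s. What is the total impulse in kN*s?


It = 3843 * 175 = 672525 kN*s

672525 kN*s


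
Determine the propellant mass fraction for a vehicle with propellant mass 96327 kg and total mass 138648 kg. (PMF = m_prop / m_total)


PMF = 96327 / 138648 = 0.695

0.695


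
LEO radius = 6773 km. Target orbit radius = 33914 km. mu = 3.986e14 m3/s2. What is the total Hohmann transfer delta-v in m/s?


V1 = sqrt(mu/r1) = 7671.46 m/s
dV1 = V1*(sqrt(2*r2/(r1+r2)) - 1) = 2233.55 m/s
V2 = sqrt(mu/r2) = 3428.3 m/s
dV2 = V2*(1 - sqrt(2*r1/(r1+r2))) = 1450.16 m/s
Total dV = 3684 m/s

3684 m/s


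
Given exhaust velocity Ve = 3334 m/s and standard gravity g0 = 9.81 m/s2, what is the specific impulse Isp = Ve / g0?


Isp = Ve / g0 = 3334 / 9.81 = 339.9 s

339.9 s


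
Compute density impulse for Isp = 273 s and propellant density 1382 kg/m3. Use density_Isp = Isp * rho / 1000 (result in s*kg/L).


rho*Isp = 273 * 1382 / 1000 = 377 s*kg/L

377 s*kg/L


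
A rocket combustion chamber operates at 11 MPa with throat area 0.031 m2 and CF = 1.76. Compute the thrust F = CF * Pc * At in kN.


F = 1.76 * 11e6 * 0.031 = 600160.0 N = 600.2 kN

600.2 kN


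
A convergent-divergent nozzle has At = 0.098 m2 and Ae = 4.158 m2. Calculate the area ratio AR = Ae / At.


AR = 4.158 / 0.098 = 42.4

42.4


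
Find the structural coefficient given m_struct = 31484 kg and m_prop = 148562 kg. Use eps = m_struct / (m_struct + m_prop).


eps = 31484 / (31484 + 148562) = 0.1749

0.1749


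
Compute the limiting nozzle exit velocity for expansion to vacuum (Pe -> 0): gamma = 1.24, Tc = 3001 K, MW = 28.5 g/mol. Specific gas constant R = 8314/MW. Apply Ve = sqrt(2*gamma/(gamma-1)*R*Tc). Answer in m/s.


R = 8314 / 28.5 = 291.72 J/(kg.K)
Ve = sqrt(2 * 1.24 / (1.24 - 1) * 291.72 * 3001) = 3008 m/s

3008 m/s


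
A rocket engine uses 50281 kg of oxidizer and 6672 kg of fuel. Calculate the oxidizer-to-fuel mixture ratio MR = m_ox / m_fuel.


MR = 50281 / 6672 = 7.54

7.54


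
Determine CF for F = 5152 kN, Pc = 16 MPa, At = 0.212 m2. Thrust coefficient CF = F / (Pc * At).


CF = 5152000 / (16e6 * 0.212) = 1.52

1.52


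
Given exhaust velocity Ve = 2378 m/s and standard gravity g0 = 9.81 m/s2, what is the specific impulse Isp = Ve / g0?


Isp = Ve / g0 = 2378 / 9.81 = 242.4 s

242.4 s


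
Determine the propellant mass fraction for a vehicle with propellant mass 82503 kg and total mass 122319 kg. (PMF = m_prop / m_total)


PMF = 82503 / 122319 = 0.674

0.674


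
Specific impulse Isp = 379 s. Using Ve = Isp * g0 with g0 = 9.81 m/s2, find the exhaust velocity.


Ve = Isp * g0 = 379 * 9.81 = 3718.0 m/s

3718.0 m/s


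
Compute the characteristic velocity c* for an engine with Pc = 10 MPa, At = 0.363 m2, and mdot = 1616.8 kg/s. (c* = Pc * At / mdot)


c* = 10e6 * 0.363 / 1616.8 = 2245 m/s

2245 m/s


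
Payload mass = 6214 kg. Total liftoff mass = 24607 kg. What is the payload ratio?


PR = 6214 / 24607 = 0.2525

0.2525


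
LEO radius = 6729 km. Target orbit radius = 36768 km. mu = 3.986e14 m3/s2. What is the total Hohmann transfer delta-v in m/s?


V1 = sqrt(mu/r1) = 7696.5 m/s
dV1 = V1*(sqrt(2*r2/(r1+r2)) - 1) = 2310.72 m/s
V2 = sqrt(mu/r2) = 3292.56 m/s
dV2 = V2*(1 - sqrt(2*r1/(r1+r2))) = 1461.11 m/s
Total dV = 3772 m/s

3772 m/s


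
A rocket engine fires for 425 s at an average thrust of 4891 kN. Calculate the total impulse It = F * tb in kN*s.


It = 4891 * 425 = 2078675 kN*s

2078675 kN*s


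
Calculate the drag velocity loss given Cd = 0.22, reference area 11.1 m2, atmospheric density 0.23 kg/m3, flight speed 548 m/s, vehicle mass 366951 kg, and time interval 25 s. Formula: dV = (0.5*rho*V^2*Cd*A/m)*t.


D = 0.5 * 0.23 * 548^2 * 0.22 * 11.1 = 84334.37 N
a = 84334.37 / 366951 = 0.2298 m/s2
dV = 0.2298 * 25 = 5.7 m/s

5.7 m/s


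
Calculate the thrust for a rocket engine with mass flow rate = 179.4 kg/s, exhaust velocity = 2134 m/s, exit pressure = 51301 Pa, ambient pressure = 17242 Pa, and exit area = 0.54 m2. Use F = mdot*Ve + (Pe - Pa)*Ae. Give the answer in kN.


F = 179.4 * 2134 + (51301 - 17242) * 0.54 = 401231.0 N = 401.2 kN

401.2 kN


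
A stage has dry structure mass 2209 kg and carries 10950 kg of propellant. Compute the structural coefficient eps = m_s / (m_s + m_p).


eps = 2209 / (2209 + 10950) = 0.1679

0.1679


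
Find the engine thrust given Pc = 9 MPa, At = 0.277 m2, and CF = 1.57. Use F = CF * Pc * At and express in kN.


F = 1.57 * 9e6 * 0.277 = 3.9140e+06 N = 3914.0 kN

3914.0 kN


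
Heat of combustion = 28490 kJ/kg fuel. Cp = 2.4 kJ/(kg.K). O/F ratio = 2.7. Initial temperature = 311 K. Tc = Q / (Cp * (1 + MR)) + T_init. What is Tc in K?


Tc = 28490 / (2.4 * (1 + 2.7)) + 311 = 3519 K

3519 K


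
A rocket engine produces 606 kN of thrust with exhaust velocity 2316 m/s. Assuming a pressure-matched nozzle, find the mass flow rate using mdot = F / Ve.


mdot = F / Ve = 606000 / 2316 = 261.7 kg/s

261.7 kg/s


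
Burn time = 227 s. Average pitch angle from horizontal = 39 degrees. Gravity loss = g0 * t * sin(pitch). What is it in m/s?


GL = 9.81 * 227 * sin(39 deg) = 1401 m/s

1401 m/s


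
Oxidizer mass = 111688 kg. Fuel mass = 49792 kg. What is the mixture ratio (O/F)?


MR = 111688 / 49792 = 2.24

2.24


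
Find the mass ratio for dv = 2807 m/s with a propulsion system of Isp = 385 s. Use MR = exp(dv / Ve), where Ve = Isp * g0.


Ve = 385 * 9.81 = 3776.85 m/s
MR = exp(2807 / 3776.85) = 2.103

2.103


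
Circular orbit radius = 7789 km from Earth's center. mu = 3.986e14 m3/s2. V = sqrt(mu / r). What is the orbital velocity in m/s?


V = sqrt(3.986e14 / 7789000) = 7154 m/s

7154 m/s


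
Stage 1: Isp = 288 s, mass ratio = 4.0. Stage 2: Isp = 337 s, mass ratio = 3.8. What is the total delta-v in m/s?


dV1 = 288 * 9.81 * ln(4.0) = 3916.7 m/s
dV2 = 337 * 9.81 * ln(3.8) = 4413.5 m/s
Total dV = 3916.7 + 4413.5 = 8330.2 m/s ~ 8330 m/s

8330 m/s


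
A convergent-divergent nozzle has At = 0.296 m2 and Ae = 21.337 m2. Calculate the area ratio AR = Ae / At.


AR = 21.337 / 0.296 = 72.1

72.1


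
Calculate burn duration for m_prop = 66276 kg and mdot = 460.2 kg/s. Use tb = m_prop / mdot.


tb = 66276 / 460.2 = 144.0 s

144.0 s


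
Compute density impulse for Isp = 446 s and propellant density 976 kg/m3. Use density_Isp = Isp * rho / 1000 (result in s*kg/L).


rho*Isp = 446 * 976 / 1000 = 435 s*kg/L

435 s*kg/L


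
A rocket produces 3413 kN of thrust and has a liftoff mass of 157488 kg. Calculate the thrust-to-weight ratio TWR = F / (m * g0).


TWR = 3413000 / (157488 * 9.81) = 2.21

2.21


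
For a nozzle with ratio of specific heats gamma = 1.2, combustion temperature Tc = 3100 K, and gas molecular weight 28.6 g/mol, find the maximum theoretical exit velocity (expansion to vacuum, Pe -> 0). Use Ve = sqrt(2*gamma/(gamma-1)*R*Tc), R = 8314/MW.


R = 8314 / 28.6 = 290.7 J/(kg.K)
Ve = sqrt(2 * 1.2 / (1.2 - 1) * 290.7 * 3100) = 3288 m/s

3288 m/s


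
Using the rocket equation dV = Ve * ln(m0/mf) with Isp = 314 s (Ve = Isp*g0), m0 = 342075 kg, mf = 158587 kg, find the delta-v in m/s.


Ve = 314 * 9.81 = 3080.34 m/s
dV = 3080.34 * ln(342075/158587) = 2368 m/s

2368 m/s


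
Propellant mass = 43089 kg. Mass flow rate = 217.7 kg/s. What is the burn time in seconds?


tb = 43089 / 217.7 = 197.9 s

197.9 s


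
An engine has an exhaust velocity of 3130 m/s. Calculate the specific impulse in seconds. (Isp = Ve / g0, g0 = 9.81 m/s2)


Isp = Ve / g0 = 3130 / 9.81 = 319.1 s

319.1 s


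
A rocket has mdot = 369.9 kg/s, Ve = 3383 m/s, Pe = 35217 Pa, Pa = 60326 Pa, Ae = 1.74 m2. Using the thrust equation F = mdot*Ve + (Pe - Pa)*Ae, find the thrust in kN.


F = 369.9 * 3383 + (35217 - 60326) * 1.74 = 1.2077e+06 N = 1207.7 kN

1207.7 kN


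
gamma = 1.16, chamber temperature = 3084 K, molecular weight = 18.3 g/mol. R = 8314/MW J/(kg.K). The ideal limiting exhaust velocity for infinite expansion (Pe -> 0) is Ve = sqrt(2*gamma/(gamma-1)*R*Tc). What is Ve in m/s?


R = 8314 / 18.3 = 454.32 J/(kg.K)
Ve = sqrt(2 * 1.16 / (1.16 - 1) * 454.32 * 3084) = 4507 m/s

4507 m/s


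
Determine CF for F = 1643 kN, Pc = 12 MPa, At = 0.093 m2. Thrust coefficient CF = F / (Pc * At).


CF = 1643000 / (12e6 * 0.093) = 1.47

1.47


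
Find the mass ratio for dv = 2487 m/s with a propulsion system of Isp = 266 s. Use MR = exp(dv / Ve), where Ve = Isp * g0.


Ve = 266 * 9.81 = 2609.46 m/s
MR = exp(2487 / 2609.46) = 2.594

2.594


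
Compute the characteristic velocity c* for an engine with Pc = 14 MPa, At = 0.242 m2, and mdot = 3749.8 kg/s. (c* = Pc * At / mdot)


c* = 14e6 * 0.242 / 3749.8 = 904 m/s

904 m/s


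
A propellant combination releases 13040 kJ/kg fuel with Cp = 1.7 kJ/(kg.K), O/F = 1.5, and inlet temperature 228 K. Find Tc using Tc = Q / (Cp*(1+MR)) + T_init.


Tc = 13040 / (1.7 * (1 + 1.5)) + 228 = 3296 K

3296 K


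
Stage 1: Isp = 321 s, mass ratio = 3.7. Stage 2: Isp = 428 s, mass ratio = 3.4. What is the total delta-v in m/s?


dV1 = 321 * 9.81 * ln(3.7) = 4120.0 m/s
dV2 = 428 * 9.81 * ln(3.4) = 5138.2 m/s
Total dV = 4120.0 + 5138.2 = 9258.2 m/s ~ 9258 m/s

9258 m/s


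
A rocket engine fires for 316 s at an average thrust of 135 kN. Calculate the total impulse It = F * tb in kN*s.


It = 135 * 316 = 42660 kN*s

42660 kN*s


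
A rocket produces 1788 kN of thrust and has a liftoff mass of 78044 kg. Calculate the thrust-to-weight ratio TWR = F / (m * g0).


TWR = 1788000 / (78044 * 9.81) = 2.34

2.34


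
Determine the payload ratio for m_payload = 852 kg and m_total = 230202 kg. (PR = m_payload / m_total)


PR = 852 / 230202 = 0.0037

0.0037


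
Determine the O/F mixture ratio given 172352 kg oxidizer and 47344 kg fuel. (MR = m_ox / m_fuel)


MR = 172352 / 47344 = 3.64

3.64


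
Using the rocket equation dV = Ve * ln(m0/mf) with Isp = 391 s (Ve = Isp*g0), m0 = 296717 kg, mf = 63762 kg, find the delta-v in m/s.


Ve = 391 * 9.81 = 3835.71 m/s
dV = 3835.71 * ln(296717/63762) = 5898 m/s

5898 m/s


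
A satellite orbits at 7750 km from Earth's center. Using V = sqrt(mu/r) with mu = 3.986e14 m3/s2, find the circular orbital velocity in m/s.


V = sqrt(3.986e14 / 7750000) = 7172 m/s

7172 m/s


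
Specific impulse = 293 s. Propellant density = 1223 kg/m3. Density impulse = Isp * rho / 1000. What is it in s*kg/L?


rho*Isp = 293 * 1223 / 1000 = 358 s*kg/L

358 s*kg/L


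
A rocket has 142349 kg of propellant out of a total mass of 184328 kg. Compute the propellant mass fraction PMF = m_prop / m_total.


PMF = 142349 / 184328 = 0.772

0.772


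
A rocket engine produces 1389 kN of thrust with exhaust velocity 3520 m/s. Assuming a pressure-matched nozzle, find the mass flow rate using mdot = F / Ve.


mdot = F / Ve = 1389000 / 3520 = 394.6 kg/s

394.6 kg/s


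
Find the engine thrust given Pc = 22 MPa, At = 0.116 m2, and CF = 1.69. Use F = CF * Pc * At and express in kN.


F = 1.69 * 22e6 * 0.116 = 4.3129e+06 N = 4312.9 kN

4312.9 kN


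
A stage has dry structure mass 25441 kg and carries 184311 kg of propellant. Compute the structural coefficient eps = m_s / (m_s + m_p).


eps = 25441 / (25441 + 184311) = 0.1213

0.1213


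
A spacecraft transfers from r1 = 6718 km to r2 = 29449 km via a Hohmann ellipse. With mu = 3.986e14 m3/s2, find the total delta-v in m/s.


V1 = sqrt(mu/r1) = 7702.8 m/s
dV1 = V1*(sqrt(2*r2/(r1+r2)) - 1) = 2126.95 m/s
V2 = sqrt(mu/r2) = 3679.03 m/s
dV2 = V2*(1 - sqrt(2*r1/(r1+r2))) = 1436.64 m/s
Total dV = 3564 m/s

3564 m/s


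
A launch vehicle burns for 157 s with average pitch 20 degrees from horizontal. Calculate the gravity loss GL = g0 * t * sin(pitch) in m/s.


GL = 9.81 * 157 * sin(20 deg) = 527 m/s

527 m/s


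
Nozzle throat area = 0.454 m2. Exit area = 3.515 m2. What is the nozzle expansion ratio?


AR = 3.515 / 0.454 = 7.7

7.7


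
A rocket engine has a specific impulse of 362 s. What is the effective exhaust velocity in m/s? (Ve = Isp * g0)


Ve = Isp * g0 = 362 * 9.81 = 3551.2 m/s

3551.2 m/s


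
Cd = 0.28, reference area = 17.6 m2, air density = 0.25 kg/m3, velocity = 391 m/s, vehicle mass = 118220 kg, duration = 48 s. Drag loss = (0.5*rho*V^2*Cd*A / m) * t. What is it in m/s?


D = 0.5 * 0.25 * 391^2 * 0.28 * 17.6 = 94174.7 N
a = 94174.7 / 118220 = 0.7966 m/s2
dV = 0.7966 * 48 = 38.2 m/s

38.2 m/s


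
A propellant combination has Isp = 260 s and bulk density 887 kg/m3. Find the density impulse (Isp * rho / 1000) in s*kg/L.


rho*Isp = 260 * 887 / 1000 = 231 s*kg/L

231 s*kg/L


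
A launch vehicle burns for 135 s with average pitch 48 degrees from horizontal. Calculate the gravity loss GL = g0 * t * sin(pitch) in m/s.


GL = 9.81 * 135 * sin(48 deg) = 984 m/s

984 m/s


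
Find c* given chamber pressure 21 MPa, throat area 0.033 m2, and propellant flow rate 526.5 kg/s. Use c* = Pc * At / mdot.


c* = 21e6 * 0.033 / 526.5 = 1316 m/s

1316 m/s


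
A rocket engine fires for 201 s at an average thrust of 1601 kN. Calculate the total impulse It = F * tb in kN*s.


It = 1601 * 201 = 321801 kN*s

321801 kN*s


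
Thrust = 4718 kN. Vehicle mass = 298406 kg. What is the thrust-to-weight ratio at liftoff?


TWR = 4718000 / (298406 * 9.81) = 1.61

1.61


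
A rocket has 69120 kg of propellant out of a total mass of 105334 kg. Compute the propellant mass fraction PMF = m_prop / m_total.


PMF = 69120 / 105334 = 0.656

0.656


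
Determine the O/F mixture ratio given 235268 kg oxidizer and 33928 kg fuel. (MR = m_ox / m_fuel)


MR = 235268 / 33928 = 6.93

6.93


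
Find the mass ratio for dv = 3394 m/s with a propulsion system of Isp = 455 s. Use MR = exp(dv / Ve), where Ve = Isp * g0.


Ve = 455 * 9.81 = 4463.55 m/s
MR = exp(3394 / 4463.55) = 2.139

2.139


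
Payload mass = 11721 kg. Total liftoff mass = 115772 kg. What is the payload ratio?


PR = 11721 / 115772 = 0.1012

0.1012


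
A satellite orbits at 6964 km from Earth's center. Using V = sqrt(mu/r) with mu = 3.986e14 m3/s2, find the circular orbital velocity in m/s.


V = sqrt(3.986e14 / 6964000) = 7566 m/s

7566 m/s


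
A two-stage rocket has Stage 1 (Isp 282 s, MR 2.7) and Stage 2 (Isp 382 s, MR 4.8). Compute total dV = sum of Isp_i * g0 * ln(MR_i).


dV1 = 282 * 9.81 * ln(2.7) = 2747.8 m/s
dV2 = 382 * 9.81 * ln(4.8) = 5878.3 m/s
Total dV = 2747.8 + 5878.3 = 8626.1 m/s ~ 8626 m/s

8626 m/s


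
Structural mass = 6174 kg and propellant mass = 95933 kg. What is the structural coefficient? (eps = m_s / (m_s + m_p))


eps = 6174 / (6174 + 95933) = 0.0605

0.0605


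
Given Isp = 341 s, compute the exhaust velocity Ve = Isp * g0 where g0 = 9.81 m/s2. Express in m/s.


Ve = Isp * g0 = 341 * 9.81 = 3345.2 m/s

3345.2 m/s


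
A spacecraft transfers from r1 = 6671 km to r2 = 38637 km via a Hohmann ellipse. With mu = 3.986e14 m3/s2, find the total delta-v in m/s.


V1 = sqrt(mu/r1) = 7729.89 m/s
dV1 = V1*(sqrt(2*r2/(r1+r2)) - 1) = 2365.02 m/s
V2 = sqrt(mu/r2) = 3211.94 m/s
dV2 = V2*(1 - sqrt(2*r1/(r1+r2))) = 1468.97 m/s
Total dV = 3834 m/s

3834 m/s


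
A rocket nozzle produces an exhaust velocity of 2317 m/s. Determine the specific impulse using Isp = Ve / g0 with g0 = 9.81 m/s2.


Isp = Ve / g0 = 2317 / 9.81 = 236.2 s

236.2 s


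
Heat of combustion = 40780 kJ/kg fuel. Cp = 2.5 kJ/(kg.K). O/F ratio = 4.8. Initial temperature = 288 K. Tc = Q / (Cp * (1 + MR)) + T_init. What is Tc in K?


Tc = 40780 / (2.5 * (1 + 4.8)) + 288 = 3100 K

3100 K


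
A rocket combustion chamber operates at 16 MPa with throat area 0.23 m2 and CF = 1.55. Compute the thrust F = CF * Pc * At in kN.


F = 1.55 * 16e6 * 0.23 = 5.7040e+06 N = 5704.0 kN

5704.0 kN


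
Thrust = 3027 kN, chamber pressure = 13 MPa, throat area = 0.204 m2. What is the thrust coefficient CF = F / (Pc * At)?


CF = 3027000 / (13e6 * 0.204) = 1.14

1.14


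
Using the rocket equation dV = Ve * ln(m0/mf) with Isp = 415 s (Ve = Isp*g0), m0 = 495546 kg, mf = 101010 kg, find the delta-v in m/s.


Ve = 415 * 9.81 = 4071.15 m/s
dV = 4071.15 * ln(495546/101010) = 6475 m/s

6475 m/s


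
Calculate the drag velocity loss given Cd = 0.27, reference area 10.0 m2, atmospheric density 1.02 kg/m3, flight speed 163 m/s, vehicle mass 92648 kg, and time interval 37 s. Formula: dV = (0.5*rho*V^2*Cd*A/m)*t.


D = 0.5 * 1.02 * 163^2 * 0.27 * 10.0 = 36585.51 N
a = 36585.51 / 92648 = 0.3949 m/s2
dV = 0.3949 * 37 = 14.6 m/s

14.6 m/s


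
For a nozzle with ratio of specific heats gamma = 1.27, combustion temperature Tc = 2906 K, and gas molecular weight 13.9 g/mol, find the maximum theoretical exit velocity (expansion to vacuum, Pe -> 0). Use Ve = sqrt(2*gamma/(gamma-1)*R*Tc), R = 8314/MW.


R = 8314 / 13.9 = 598.13 J/(kg.K)
Ve = sqrt(2 * 1.27 / (1.27 - 1) * 598.13 * 2906) = 4044 m/s

4044 m/s


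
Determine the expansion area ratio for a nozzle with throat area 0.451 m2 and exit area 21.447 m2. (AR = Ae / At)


AR = 21.447 / 0.451 = 47.6

47.6


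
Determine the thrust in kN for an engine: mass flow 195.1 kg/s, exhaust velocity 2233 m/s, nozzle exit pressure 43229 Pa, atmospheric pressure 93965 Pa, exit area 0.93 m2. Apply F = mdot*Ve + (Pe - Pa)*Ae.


F = 195.1 * 2233 + (43229 - 93965) * 0.93 = 388474.0 N = 388.5 kN

388.5 kN


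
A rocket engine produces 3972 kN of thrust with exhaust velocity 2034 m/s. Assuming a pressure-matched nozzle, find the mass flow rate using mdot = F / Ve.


mdot = F / Ve = 3972000 / 2034 = 1952.8 kg/s

1952.8 kg/s


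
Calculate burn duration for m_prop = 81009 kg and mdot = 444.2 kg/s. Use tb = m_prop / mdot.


tb = 81009 / 444.2 = 182.4 s

182.4 s


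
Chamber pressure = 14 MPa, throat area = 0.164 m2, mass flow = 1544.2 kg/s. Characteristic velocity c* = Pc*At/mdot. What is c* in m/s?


c* = 14e6 * 0.164 / 1544.2 = 1487 m/s

1487 m/s


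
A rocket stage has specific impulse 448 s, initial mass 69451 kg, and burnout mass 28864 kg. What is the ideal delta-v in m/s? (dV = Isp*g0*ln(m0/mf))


Ve = 448 * 9.81 = 4394.88 m/s
dV = 4394.88 * ln(69451/28864) = 3859 m/s

3859 m/s


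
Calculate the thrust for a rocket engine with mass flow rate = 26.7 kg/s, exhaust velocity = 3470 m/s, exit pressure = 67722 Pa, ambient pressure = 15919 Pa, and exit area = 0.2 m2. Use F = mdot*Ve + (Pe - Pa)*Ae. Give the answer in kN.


F = 26.7 * 3470 + (67722 - 15919) * 0.2 = 103010.0 N = 103.0 kN

103.0 kN


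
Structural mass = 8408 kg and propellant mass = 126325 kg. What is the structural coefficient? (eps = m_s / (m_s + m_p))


eps = 8408 / (8408 + 126325) = 0.0624

0.0624


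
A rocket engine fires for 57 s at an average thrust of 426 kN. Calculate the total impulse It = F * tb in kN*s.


It = 426 * 57 = 24282 kN*s

24282 kN*s


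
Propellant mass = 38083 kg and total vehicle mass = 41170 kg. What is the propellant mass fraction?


PMF = 38083 / 41170 = 0.925

0.925


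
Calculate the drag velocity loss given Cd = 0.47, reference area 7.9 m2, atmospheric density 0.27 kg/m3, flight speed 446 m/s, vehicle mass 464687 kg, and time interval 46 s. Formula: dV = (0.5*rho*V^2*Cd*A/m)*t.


D = 0.5 * 0.27 * 446^2 * 0.47 * 7.9 = 99707.64 N
a = 99707.64 / 464687 = 0.2146 m/s2
dV = 0.2146 * 46 = 9.9 m/s

9.9 m/s


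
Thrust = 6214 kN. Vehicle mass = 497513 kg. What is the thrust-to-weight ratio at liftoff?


TWR = 6214000 / (497513 * 9.81) = 1.27

1.27


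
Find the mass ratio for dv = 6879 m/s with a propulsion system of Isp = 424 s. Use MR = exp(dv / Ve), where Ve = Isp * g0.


Ve = 424 * 9.81 = 4159.44 m/s
MR = exp(6879 / 4159.44) = 5.227

5.227


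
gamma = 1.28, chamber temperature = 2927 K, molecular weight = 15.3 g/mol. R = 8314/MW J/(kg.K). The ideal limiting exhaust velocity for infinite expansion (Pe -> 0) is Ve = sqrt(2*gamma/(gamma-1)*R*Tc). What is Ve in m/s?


R = 8314 / 15.3 = 543.4 J/(kg.K)
Ve = sqrt(2 * 1.28 / (1.28 - 1) * 543.4 * 2927) = 3813 m/s

3813 m/s


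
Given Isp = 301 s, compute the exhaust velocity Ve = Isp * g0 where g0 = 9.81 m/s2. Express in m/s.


Ve = Isp * g0 = 301 * 9.81 = 2952.8 m/s

2952.8 m/s


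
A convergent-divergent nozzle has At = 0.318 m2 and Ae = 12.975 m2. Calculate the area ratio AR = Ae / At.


AR = 12.975 / 0.318 = 40.8

40.8


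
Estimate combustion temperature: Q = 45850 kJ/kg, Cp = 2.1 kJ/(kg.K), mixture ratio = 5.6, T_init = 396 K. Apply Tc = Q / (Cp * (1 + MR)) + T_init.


Tc = 45850 / (2.1 * (1 + 5.6)) + 396 = 3704 K

3704 K


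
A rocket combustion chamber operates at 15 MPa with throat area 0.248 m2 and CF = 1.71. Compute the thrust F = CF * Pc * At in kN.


F = 1.71 * 15e6 * 0.248 = 6.3612e+06 N = 6361.2 kN

6361.2 kN


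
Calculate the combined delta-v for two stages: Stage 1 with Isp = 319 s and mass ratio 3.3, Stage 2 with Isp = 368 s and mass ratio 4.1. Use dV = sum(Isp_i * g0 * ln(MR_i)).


dV1 = 319 * 9.81 * ln(3.3) = 3736.2 m/s
dV2 = 368 * 9.81 * ln(4.1) = 5093.8 m/s
Total dV = 3736.2 + 5093.8 = 8830.0 m/s ~ 8830 m/s

8830 m/s


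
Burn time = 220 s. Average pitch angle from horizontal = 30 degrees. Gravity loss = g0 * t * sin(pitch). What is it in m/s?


GL = 9.81 * 220 * sin(30 deg) = 1079 m/s

1079 m/s


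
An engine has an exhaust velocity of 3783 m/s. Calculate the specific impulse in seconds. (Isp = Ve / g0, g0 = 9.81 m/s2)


Isp = Ve / g0 = 3783 / 9.81 = 385.6 s

385.6 s


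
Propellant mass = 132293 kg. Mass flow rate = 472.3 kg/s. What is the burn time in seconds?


tb = 132293 / 472.3 = 280.1 s

280.1 s


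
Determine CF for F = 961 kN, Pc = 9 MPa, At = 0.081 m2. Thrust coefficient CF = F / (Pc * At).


CF = 961000 / (9e6 * 0.081) = 1.32

1.32


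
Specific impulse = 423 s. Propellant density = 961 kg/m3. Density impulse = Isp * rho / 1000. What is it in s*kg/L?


rho*Isp = 423 * 961 / 1000 = 407 s*kg/L

407 s*kg/L


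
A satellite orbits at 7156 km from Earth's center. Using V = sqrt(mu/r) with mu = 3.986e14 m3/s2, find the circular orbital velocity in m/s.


V = sqrt(3.986e14 / 7156000) = 7463 m/s

7463 m/s


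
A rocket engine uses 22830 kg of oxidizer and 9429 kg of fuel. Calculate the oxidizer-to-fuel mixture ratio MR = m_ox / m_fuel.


MR = 22830 / 9429 = 2.42

2.42


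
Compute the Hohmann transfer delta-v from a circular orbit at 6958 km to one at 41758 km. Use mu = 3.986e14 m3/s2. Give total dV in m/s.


V1 = sqrt(mu/r1) = 7568.79 m/s
dV1 = V1*(sqrt(2*r2/(r1+r2)) - 1) = 2341.25 m/s
V2 = sqrt(mu/r2) = 3089.58 m/s
dV2 = V2*(1 - sqrt(2*r1/(r1+r2))) = 1438.3 m/s
Total dV = 3780 m/s

3780 m/s


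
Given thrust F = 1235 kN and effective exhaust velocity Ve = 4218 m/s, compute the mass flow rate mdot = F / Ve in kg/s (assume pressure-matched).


mdot = F / Ve = 1235000 / 4218 = 292.8 kg/s

292.8 kg/s


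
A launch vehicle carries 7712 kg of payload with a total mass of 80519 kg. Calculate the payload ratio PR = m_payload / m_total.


PR = 7712 / 80519 = 0.0958

0.0958


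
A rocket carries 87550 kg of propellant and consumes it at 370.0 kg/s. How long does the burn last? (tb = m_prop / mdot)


tb = 87550 / 370.0 = 236.6 s

236.6 s


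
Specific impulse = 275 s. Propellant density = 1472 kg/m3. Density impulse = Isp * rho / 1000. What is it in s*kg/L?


rho*Isp = 275 * 1472 / 1000 = 405 s*kg/L

405 s*kg/L


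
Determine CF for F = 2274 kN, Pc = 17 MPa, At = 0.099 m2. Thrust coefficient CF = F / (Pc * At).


CF = 2274000 / (17e6 * 0.099) = 1.35

1.35


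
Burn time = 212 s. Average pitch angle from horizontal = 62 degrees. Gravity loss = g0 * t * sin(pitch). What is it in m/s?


GL = 9.81 * 212 * sin(62 deg) = 1836 m/s

1836 m/s


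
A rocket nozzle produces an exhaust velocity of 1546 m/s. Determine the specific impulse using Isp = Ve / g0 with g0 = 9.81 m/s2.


Isp = Ve / g0 = 1546 / 9.81 = 157.6 s

157.6 s


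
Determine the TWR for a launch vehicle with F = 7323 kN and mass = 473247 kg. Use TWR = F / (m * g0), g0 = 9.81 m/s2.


TWR = 7323000 / (473247 * 9.81) = 1.58

1.58


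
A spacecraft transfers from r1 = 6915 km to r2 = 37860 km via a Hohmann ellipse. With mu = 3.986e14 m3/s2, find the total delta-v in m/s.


V1 = sqrt(mu/r1) = 7592.29 m/s
dV1 = V1*(sqrt(2*r2/(r1+r2)) - 1) = 2280.96 m/s
V2 = sqrt(mu/r2) = 3244.73 m/s
dV2 = V2*(1 - sqrt(2*r1/(r1+r2))) = 1441.41 m/s
Total dV = 3722 m/s

3722 m/s


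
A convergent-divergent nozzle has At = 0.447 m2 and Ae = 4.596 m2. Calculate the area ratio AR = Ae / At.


AR = 4.596 / 0.447 = 10.3

10.3


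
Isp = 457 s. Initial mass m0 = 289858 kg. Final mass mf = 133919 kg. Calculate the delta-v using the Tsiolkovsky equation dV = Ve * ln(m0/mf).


Ve = 457 * 9.81 = 4483.17 m/s
dV = 4483.17 * ln(289858/133919) = 3462 m/s

3462 m/s


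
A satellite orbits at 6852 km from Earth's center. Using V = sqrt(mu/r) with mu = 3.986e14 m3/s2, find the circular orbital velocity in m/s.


V = sqrt(3.986e14 / 6852000) = 7627 m/s

7627 m/s


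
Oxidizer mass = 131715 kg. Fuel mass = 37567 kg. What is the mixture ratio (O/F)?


MR = 131715 / 37567 = 3.51

3.51


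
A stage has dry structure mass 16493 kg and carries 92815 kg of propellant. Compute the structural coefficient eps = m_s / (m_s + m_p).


eps = 16493 / (16493 + 92815) = 0.1509

0.1509


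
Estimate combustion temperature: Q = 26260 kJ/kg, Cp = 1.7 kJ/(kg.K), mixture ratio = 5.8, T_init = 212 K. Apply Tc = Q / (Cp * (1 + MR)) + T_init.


Tc = 26260 / (1.7 * (1 + 5.8)) + 212 = 2484 K

2484 K


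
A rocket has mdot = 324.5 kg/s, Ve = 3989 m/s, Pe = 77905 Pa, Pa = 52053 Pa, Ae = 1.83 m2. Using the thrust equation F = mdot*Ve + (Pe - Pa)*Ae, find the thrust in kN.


F = 324.5 * 3989 + (77905 - 52053) * 1.83 = 1.3417e+06 N = 1341.7 kN

1341.7 kN


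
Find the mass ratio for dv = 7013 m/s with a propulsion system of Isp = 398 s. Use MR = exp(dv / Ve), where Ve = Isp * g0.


Ve = 398 * 9.81 = 3904.38 m/s
MR = exp(7013 / 3904.38) = 6.027

6.027


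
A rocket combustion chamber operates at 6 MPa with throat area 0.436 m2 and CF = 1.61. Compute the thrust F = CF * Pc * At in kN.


F = 1.61 * 6e6 * 0.436 = 4.2118e+06 N = 4211.8 kN

4211.8 kN


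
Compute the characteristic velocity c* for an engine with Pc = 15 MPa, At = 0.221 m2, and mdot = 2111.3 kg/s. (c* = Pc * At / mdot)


c* = 15e6 * 0.221 / 2111.3 = 1570 m/s

1570 m/s


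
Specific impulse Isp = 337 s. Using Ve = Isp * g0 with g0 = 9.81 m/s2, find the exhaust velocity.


Ve = Isp * g0 = 337 * 9.81 = 3306.0 m/s

3306.0 m/s


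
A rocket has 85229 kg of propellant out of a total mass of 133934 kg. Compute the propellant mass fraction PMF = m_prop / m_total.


PMF = 85229 / 133934 = 0.636

0.636


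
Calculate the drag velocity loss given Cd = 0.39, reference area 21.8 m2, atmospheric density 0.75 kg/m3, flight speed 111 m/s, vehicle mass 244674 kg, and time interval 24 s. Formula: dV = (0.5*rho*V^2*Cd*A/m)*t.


D = 0.5 * 0.75 * 111^2 * 0.39 * 21.8 = 39282.43 N
a = 39282.43 / 244674 = 0.1606 m/s2
dV = 0.1606 * 24 = 3.9 m/s

3.9 m/s


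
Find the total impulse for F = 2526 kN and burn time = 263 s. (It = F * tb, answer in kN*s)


It = 2526 * 263 = 664338 kN*s

664338 kN*s


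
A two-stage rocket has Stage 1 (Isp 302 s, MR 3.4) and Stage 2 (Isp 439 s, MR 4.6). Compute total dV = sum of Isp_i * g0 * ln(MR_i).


dV1 = 302 * 9.81 * ln(3.4) = 3625.6 m/s
dV2 = 439 * 9.81 * ln(4.6) = 6572.1 m/s
Total dV = 3625.6 + 6572.1 = 10197.7 m/s ~ 10198 m/s

10198 m/s


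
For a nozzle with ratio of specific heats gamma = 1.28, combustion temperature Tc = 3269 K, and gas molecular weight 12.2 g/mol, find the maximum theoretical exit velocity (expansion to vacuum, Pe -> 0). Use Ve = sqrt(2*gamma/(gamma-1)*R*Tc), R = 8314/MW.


R = 8314 / 12.2 = 681.48 J/(kg.K)
Ve = sqrt(2 * 1.28 / (1.28 - 1) * 681.48 * 3269) = 4513 m/s

4513 m/s


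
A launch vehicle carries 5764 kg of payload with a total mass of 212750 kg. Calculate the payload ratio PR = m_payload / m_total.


PR = 5764 / 212750 = 0.0271

0.0271


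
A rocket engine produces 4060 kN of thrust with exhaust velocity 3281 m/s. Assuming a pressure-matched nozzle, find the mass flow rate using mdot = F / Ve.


mdot = F / Ve = 4060000 / 3281 = 1237.4 kg/s

1237.4 kg/s


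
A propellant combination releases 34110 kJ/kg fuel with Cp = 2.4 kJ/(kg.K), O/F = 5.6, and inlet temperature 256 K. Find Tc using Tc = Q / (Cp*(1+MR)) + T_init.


Tc = 34110 / (2.4 * (1 + 5.6)) + 256 = 2409 K

2409 K


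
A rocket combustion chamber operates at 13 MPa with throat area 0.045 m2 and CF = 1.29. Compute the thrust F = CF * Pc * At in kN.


F = 1.29 * 13e6 * 0.045 = 754650.0 N = 754.6 kN

754.6 kN


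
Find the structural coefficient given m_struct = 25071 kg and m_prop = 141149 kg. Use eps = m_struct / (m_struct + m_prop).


eps = 25071 / (25071 + 141149) = 0.1508

0.1508


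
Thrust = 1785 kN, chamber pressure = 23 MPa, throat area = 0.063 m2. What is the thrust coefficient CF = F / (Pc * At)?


CF = 1785000 / (23e6 * 0.063) = 1.23

1.23


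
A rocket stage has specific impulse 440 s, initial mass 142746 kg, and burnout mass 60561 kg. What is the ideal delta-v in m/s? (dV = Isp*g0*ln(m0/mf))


Ve = 440 * 9.81 = 4316.4 m/s
dV = 4316.4 * ln(142746/60561) = 3701 m/s

3701 m/s


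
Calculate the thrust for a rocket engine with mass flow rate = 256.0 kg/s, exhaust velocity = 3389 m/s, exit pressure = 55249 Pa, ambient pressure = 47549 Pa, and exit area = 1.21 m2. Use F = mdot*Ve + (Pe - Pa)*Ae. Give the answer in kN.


F = 256.0 * 3389 + (55249 - 47549) * 1.21 = 876901.0 N = 876.9 kN

876.9 kN


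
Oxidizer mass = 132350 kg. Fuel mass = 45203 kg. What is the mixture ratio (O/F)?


MR = 132350 / 45203 = 2.93

2.93


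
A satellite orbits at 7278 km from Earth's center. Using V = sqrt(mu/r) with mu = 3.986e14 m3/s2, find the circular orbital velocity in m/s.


V = sqrt(3.986e14 / 7278000) = 7401 m/s

7401 m/s


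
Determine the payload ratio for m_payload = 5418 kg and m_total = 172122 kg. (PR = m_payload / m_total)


PR = 5418 / 172122 = 0.0315

0.0315


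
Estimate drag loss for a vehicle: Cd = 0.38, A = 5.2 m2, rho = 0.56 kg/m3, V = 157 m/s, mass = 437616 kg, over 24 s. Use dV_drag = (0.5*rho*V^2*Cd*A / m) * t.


D = 0.5 * 0.56 * 157^2 * 0.38 * 5.2 = 13637.8 N
a = 13637.8 / 437616 = 0.0312 m/s2
dV = 0.0312 * 24 = 0.7 m/s

0.7 m/s


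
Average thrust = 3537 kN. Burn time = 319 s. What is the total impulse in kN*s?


It = 3537 * 319 = 1128303 kN*s

1128303 kN*s


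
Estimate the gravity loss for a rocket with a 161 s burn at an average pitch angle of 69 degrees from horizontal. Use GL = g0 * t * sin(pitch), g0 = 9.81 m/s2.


GL = 9.81 * 161 * sin(69 deg) = 1475 m/s

1475 m/s


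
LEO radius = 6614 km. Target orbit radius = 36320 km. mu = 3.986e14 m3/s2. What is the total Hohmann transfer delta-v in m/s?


V1 = sqrt(mu/r1) = 7763.12 m/s
dV1 = V1*(sqrt(2*r2/(r1+r2)) - 1) = 2334.61 m/s
V2 = sqrt(mu/r2) = 3312.8 m/s
dV2 = V2*(1 - sqrt(2*r1/(r1+r2))) = 1473.97 m/s
Total dV = 3809 m/s

3809 m/s


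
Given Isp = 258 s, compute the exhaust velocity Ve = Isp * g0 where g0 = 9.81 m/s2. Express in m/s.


Ve = Isp * g0 = 258 * 9.81 = 2531.0 m/s

2531.0 m/s


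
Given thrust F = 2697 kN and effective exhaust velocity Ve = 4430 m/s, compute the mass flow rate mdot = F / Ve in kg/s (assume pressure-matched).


mdot = F / Ve = 2697000 / 4430 = 608.8 kg/s

608.8 kg/s


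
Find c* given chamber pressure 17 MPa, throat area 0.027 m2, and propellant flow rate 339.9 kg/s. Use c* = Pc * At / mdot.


c* = 17e6 * 0.027 / 339.9 = 1350 m/s

1350 m/s


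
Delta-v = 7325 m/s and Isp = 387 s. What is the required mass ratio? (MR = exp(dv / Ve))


Ve = 387 * 9.81 = 3796.47 m/s
MR = exp(7325 / 3796.47) = 6.886

6.886


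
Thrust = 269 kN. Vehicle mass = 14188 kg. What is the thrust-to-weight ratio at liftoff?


TWR = 269000 / (14188 * 9.81) = 1.93

1.93


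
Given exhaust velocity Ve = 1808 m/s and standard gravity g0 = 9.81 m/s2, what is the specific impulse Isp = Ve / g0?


Isp = Ve / g0 = 1808 / 9.81 = 184.3 s

184.3 s


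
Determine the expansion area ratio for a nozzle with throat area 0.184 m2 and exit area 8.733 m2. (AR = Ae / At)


AR = 8.733 / 0.184 = 47.5

47.5


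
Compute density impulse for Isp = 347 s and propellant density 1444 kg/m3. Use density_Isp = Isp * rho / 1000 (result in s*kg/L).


rho*Isp = 347 * 1444 / 1000 = 501 s*kg/L

501 s*kg/L


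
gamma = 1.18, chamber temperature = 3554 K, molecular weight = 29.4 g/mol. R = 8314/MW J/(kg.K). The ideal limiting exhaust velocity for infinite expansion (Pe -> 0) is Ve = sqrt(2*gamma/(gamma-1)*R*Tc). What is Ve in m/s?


R = 8314 / 29.4 = 282.79 J/(kg.K)
Ve = sqrt(2 * 1.18 / (1.18 - 1) * 282.79 * 3554) = 3630 m/s

3630 m/s


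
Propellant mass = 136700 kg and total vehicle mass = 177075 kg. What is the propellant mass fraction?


PMF = 136700 / 177075 = 0.772

0.772


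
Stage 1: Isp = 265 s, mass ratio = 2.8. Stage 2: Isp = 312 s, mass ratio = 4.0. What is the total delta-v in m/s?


dV1 = 265 * 9.81 * ln(2.8) = 2676.7 m/s
dV2 = 312 * 9.81 * ln(4.0) = 4243.1 m/s
Total dV = 2676.7 + 4243.1 = 6919.8 m/s ~ 6920 m/s

6920 m/s


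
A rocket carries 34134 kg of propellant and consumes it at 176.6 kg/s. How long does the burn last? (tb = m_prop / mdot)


tb = 34134 / 176.6 = 193.3 s

193.3 s


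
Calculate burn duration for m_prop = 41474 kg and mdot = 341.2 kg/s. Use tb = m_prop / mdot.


tb = 41474 / 341.2 = 121.6 s

121.6 s


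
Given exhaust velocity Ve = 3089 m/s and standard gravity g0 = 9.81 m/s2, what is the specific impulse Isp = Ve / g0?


Isp = Ve / g0 = 3089 / 9.81 = 314.9 s

314.9 s


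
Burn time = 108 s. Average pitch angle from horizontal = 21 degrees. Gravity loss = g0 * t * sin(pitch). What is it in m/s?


GL = 9.81 * 108 * sin(21 deg) = 380 m/s

380 m/s


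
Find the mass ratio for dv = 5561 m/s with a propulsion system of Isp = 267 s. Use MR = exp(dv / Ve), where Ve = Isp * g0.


Ve = 267 * 9.81 = 2619.27 m/s
MR = exp(5561 / 2619.27) = 8.357

8.357


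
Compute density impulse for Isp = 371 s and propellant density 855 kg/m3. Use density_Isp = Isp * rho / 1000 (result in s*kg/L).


rho*Isp = 371 * 855 / 1000 = 317 s*kg/L

317 s*kg/L


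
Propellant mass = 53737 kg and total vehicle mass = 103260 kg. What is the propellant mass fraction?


PMF = 53737 / 103260 = 0.52

0.52


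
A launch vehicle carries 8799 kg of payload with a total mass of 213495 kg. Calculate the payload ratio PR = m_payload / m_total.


PR = 8799 / 213495 = 0.0412

0.0412


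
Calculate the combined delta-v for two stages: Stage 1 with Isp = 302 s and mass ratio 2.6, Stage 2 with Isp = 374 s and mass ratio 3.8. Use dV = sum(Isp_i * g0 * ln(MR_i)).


dV1 = 302 * 9.81 * ln(2.6) = 2830.8 m/s
dV2 = 374 * 9.81 * ln(3.8) = 4898.0 m/s
Total dV = 2830.8 + 4898.0 = 7728.8 m/s ~ 7729 m/s

7729 m/s


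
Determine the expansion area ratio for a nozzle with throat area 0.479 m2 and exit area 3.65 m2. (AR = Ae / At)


AR = 3.65 / 0.479 = 7.6

7.6


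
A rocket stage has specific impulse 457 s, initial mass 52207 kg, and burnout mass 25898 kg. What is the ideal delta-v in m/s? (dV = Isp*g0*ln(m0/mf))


Ve = 457 * 9.81 = 4483.17 m/s
dV = 4483.17 * ln(52207/25898) = 3143 m/s

3143 m/s


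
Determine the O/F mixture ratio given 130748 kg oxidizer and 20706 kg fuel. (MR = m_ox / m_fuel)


MR = 130748 / 20706 = 6.31

6.31


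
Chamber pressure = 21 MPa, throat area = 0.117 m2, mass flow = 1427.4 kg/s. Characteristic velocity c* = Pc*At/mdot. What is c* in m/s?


c* = 21e6 * 0.117 / 1427.4 = 1721 m/s

1721 m/s


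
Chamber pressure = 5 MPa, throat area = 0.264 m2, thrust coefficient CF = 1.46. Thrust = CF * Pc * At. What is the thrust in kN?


F = 1.46 * 5e6 * 0.264 = 1.9272e+06 N = 1927.2 kN

1927.2 kN


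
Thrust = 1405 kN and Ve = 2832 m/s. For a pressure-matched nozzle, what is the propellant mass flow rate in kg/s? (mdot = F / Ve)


mdot = F / Ve = 1405000 / 2832 = 496.1 kg/s

496.1 kg/s


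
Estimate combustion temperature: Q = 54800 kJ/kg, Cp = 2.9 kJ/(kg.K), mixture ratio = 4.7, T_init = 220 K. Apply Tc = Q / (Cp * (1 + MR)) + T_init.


Tc = 54800 / (2.9 * (1 + 4.7)) + 220 = 3535 K

3535 K


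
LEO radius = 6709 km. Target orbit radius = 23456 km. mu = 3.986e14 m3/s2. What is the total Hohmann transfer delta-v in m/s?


V1 = sqrt(mu/r1) = 7707.97 m/s
dV1 = V1*(sqrt(2*r2/(r1+r2)) - 1) = 1904.4 m/s
V2 = sqrt(mu/r2) = 4122.32 m/s
dV2 = V2*(1 - sqrt(2*r1/(r1+r2))) = 1372.95 m/s
Total dV = 3277 m/s

3277 m/s


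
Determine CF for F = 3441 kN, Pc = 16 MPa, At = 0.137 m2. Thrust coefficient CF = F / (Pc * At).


CF = 3441000 / (16e6 * 0.137) = 1.57

1.57


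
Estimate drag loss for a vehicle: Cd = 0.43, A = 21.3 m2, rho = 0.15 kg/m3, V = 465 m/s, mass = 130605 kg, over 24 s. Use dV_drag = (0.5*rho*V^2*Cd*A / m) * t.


D = 0.5 * 0.15 * 465^2 * 0.43 * 21.3 = 148530.36 N
a = 148530.36 / 130605 = 1.1372 m/s2
dV = 1.1372 * 24 = 27.3 m/s

27.3 m/s


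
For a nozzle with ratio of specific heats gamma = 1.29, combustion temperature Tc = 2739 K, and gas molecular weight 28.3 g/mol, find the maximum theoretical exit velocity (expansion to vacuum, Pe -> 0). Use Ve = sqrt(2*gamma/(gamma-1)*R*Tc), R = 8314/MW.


R = 8314 / 28.3 = 293.78 J/(kg.K)
Ve = sqrt(2 * 1.29 / (1.29 - 1) * 293.78 * 2739) = 2676 m/s

2676 m/s


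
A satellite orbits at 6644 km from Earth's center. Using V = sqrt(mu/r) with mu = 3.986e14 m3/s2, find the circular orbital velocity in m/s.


V = sqrt(3.986e14 / 6644000) = 7746 m/s

7746 m/s


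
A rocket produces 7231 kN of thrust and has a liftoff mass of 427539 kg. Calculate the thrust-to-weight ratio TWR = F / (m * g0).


TWR = 7231000 / (427539 * 9.81) = 1.72

1.72


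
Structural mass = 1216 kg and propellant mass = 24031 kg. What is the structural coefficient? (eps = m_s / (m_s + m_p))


eps = 1216 / (1216 + 24031) = 0.0482

0.0482


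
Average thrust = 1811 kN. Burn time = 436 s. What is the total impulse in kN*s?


It = 1811 * 436 = 789596 kN*s

789596 kN*s


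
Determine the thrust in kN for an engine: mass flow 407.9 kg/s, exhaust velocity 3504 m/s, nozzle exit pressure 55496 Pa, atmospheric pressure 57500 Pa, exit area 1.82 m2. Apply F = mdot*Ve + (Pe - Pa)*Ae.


F = 407.9 * 3504 + (55496 - 57500) * 1.82 = 1.4256e+06 N = 1425.6 kN

1425.6 kN


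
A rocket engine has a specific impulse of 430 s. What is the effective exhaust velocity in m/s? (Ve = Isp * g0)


Ve = Isp * g0 = 430 * 9.81 = 4218.3 m/s

4218.3 m/s


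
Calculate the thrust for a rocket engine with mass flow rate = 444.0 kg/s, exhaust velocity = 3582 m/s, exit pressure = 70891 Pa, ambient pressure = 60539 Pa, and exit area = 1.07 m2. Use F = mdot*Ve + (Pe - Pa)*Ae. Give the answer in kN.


F = 444.0 * 3582 + (70891 - 60539) * 1.07 = 1.6015e+06 N = 1601.5 kN

1601.5 kN


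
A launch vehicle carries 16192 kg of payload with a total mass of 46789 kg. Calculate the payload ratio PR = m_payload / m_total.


PR = 16192 / 46789 = 0.3461

0.3461


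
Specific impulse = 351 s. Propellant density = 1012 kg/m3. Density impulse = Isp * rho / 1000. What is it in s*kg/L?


rho*Isp = 351 * 1012 / 1000 = 355 s*kg/L

355 s*kg/L


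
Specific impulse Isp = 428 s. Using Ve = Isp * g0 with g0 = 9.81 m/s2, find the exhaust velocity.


Ve = Isp * g0 = 428 * 9.81 = 4198.7 m/s

4198.7 m/s
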